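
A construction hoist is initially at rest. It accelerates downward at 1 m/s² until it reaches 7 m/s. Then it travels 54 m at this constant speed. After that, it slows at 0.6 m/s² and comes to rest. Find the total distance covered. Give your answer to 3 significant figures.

Phase 1 (accelerating): v₀ = 0 m/s, a = 1 m/s².
v = v₀ + at → t = (7 − 0) / 1 = 7.00 s
v² = v₀² + 2aΔx → Δx = (7² − 0²)/(2·1) = 24.5 m

Phase 2 (constant speed): v₀ = 7.00 m/s, a = 0 m/s².
Constant speed: t = d/v = 54/7.00 = 7.71 s

Phase 3 (decelerating): v₀ = 7.00 m/s, a = -0.6 m/s².
v = v₀ + at → t = (0 − 7.00) / -0.6 = 11.7 s
v² = v₀² + 2aΔx → Δx = (0² − 7.00²)/(2·-0.6) = 40.8 m
Total distance = 24.5 + 54.0 + 40.8 = 119 m

119 m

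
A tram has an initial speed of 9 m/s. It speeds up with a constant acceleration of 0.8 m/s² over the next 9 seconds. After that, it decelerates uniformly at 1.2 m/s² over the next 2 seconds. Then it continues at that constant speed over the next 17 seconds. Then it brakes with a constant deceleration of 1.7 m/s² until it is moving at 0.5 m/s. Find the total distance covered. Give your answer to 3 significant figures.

Phase 1 (accelerating): v₀ = 9.00 m/s, a = 0.8 m/s².
v = v₀ + at = 9.00 + (0.8)(9) = 16.2 m/s
Δx = v₀t + ½at² = 9.00·9 + 0.5·0.8·9² = 113 m

Phase 2 (decelerating): v₀ = 16.2 m/s, a = -1.2 m/s².
v = v₀ + at = 16.2 + (-1.2)(2) = 13.8 m/s
Δx = v₀t + ½at² = 16.2·2 + 0.5·-1.2·2² = 30.0 m

Phase 3 (constant speed): v₀ = 13.8 m/s, a = 0 m/s².
v = v₀ + at = 13.8 + (0)(17) = 13.8 m/s
Δx = v₀t + ½at² = 13.8·17 + 0.5·0·17² = 235 m

Phase 4 (decelerating): v₀ = 13.8 m/s, a = -1.7 m/s².
v = v₀ + at → t = (0.5 − 13.8) / -1.7 = 7.82 s
v² = v₀² + 2aΔx → Δx = (0.5² − 13.8²)/(2·-1.7) = 55.9 m
Total distance = 113 + 30.0 + 235 + 55.9 = 434 m

434 m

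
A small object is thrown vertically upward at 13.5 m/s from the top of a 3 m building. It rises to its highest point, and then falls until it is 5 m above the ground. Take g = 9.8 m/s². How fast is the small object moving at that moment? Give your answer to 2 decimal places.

11.96 m/s

Phase 1 (rising): v₀ = 13.5 m/s, a = -9.8 m/s².
v = v₀ + at → t = (0 − 13.5) / -9.8 = 1.38 s
v² = v₀² + 2aΔx → Δx = (0² − 13.5²)/(2·-9.8) = 9.30 m

Phase 2 (falling): v₀ = 0 m/s, a = -9.8 m/s².
Falls 7.30 m from rest: t = √(2·7.30/9.8) = 1.22 s; v = g·t = 12.0 m/s.
Final speed = 12.0 m/s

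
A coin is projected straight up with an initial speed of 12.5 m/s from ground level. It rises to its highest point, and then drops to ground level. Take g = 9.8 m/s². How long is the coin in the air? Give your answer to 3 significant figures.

Phase 1 (rising): v₀ = 12.5 m/s, a = -9.8 m/s².
v = v₀ + at → t = (0 − 12.5) / -9.8 = 1.28 s
v² = v₀² + 2aΔx → Δx = (0² − 12.5²)/(2·-9.8) = 7.97 m

Phase 2 (falling): v₀ = 0 m/s, a = -9.8 m/s².
Falls 7.97 m from rest: t = √(2·7.97/9.8) = 1.28 s; v = g·t = 12.5 m/s.
Total time = 1.28 + 1.28 = 2.55 s

2.55 s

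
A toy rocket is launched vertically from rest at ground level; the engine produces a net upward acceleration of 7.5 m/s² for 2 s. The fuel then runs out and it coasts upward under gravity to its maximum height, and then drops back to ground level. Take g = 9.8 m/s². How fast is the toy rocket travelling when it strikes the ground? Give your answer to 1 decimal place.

22.8 m/s

Phase 1 (powered ascent): v₀ = 0 m/s, a = 7.5 m/s².
v = v₀ + at = 0 + (7.5)(2) = 15.0 m/s
Δx = v₀t + ½at² = 0·2 + 0.5·7.5·2² = 15.0 m

Phase 2 (coasting upward): v₀ = 15.0 m/s, a = -9.8 m/s².
v = v₀ + at → t = (0 − 15.0) / -9.8 = 1.53 s
v² = v₀² + 2aΔx → Δx = (0² − 15.0²)/(2·-9.8) = 11.5 m

Phase 3 (free fall): v₀ = 0 m/s, a = -9.8 m/s².
Falls 26.5 m from rest: t = √(2·26.5/9.8) = 2.32 s; v = g·t = 22.8 m/s.
Impact speed = 22.8 m/s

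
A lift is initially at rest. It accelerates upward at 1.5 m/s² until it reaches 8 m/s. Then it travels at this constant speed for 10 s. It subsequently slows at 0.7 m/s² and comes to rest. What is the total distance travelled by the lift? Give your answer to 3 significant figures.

Phase 1 (accelerating): v₀ = 0 m/s, a = 1.5 m/s².
v = v₀ + at → t = (8 − 0) / 1.5 = 5.33 s
v² = v₀² + 2aΔx → Δx = (8² − 0²)/(2·1.5) = 21.3 m

Phase 2 (constant speed): v₀ = 8.00 m/s, a = 0 m/s².
v = v₀ + at = 8.00 + (0)(10) = 8.00 m/s
Δx = v₀t + ½at² = 8.00·10 + 0.5·0·10² = 80.0 m

Phase 3 (decelerating): v₀ = 8.00 m/s, a = -0.7 m/s².
v = v₀ + at → t = (0 − 8.00) / -0.7 = 11.4 s
v² = v₀² + 2aΔx → Δx = (0² − 8.00²)/(2·-0.7) = 45.7 m
Total distance = 21.3 + 80.0 + 45.7 = 147 m

147 m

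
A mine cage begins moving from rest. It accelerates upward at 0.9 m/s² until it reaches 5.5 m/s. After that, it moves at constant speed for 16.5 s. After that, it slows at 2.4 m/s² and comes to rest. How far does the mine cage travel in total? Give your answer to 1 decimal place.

Phase 1 (accelerating): v₀ = 0 m/s, a = 0.9 m/s².
v = v₀ + at → t = (5.5 − 0) / 0.9 = 6.11 s
v² = v₀² + 2aΔx → Δx = (5.5² − 0²)/(2·0.9) = 16.8 m

Phase 2 (constant speed): v₀ = 5.50 m/s, a = 0 m/s².
v = v₀ + at = 5.50 + (0)(16.5) = 5.50 m/s
Δx = v₀t + ½at² = 5.50·16.5 + 0.5·0·16.5² = 90.8 m

Phase 3 (decelerating): v₀ = 5.50 m/s, a = -2.4 m/s².
v = v₀ + at → t = (0 − 5.50) / -2.4 = 2.29 s
v² = v₀² + 2aΔx → Δx = (0² − 5.50²)/(2·-2.4) = 6.30 m
Total distance = 16.8 + 90.8 + 6.30 = 114 m

113.9 m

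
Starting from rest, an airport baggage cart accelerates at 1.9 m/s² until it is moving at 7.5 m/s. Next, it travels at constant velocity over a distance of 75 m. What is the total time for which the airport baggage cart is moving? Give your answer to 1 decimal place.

13.9 s

Phase 1 (accelerating): v₀ = 0 m/s, a = 1.9 m/s².
v = v₀ + at → t = (7.5 − 0) / 1.9 = 3.95 s
v² = v₀² + 2aΔx → Δx = (7.5² − 0²)/(2·1.9) = 14.8 m

Phase 2 (constant speed): v₀ = 7.50 m/s, a = 0 m/s².
Constant speed: t = d/v = 75/7.50 = 10.0 s
Total time = 3.95 + 10.0 = 13.9 s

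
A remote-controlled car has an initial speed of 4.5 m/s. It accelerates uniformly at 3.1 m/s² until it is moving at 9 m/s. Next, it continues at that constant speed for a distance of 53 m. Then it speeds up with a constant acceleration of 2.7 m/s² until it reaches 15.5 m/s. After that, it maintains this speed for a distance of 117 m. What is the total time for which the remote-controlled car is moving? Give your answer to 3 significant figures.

Phase 1 (accelerating): v₀ = 4.50 m/s, a = 3.1 m/s².
v = v₀ + at → t = (9 − 4.50) / 3.1 = 1.45 s
v² = v₀² + 2aΔx → Δx = (9² − 4.50²)/(2·3.1) = 9.80 m

Phase 2 (constant speed): v₀ = 9.00 m/s, a = 0 m/s².
Constant speed: t = d/v = 53/9.00 = 5.89 s

Phase 3 (accelerating): v₀ = 9.00 m/s, a = 2.7 m/s².
v = v₀ + at → t = (15.5 − 9.00) / 2.7 = 2.41 s
v² = v₀² + 2aΔx → Δx = (15.5² − 9.00²)/(2·2.7) = 29.5 m

Phase 4 (constant speed): v₀ = 15.5 m/s, a = 0 m/s².
Constant speed: t = d/v = 117/15.5 = 7.55 s
Total time = 1.45 + 5.89 + 2.41 + 7.55 = 17.3 s

17.3 s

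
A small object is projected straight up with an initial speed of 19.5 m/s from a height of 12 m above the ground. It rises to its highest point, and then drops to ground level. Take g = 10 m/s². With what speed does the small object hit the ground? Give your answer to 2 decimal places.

24.90 m/s

Phase 1 (rising): v₀ = 19.5 m/s, a = -10 m/s².
v = v₀ + at → t = (0 − 19.5) / -10 = 1.95 s
v² = v₀² + 2aΔx → Δx = (0² − 19.5²)/(2·-10) = 19.0 m

Phase 2 (falling): v₀ = 0 m/s, a = -10 m/s².
Falls 31.0 m from rest: t = √(2·31.0/10) = 2.49 s; v = g·t = 24.9 m/s.
Final speed = 24.9 m/s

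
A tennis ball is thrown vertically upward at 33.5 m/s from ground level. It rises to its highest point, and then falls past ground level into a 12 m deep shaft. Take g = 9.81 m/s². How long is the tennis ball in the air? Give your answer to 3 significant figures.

7.17 s

Phase 1 (rising): v₀ = 33.5 m/s, a = -9.81 m/s².
v = v₀ + at → t = (0 − 33.5) / -9.81 = 3.41 s
v² = v₀² + 2aΔx → Δx = (0² − 33.5²)/(2·-9.81) = 57.2 m

Phase 2 (falling): v₀ = 0 m/s, a = -9.81 m/s².
Falls 69.2 m from rest: t = √(2·69.2/9.81) = 3.76 s; v = g·t = 36.8 m/s.
Total time = 3.41 + 3.76 = 7.17 s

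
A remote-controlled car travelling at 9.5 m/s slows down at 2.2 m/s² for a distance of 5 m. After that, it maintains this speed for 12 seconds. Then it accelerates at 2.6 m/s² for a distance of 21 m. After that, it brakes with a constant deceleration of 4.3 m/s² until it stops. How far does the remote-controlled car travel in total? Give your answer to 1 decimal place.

145.8 m

Phase 1 (decelerating): v₀ = 9.50 m/s, a = -2.2 m/s².
v² = v₀² + 2aΔx = 9.50² + 2·-2.2·5 = 68.2 → v = 8.26 m/s
t = (v − v₀)/a = (8.26 − 9.50)/-2.2 = 0.563 s

Phase 2 (constant speed): v₀ = 8.26 m/s, a = 0 m/s².
v = v₀ + at = 8.26 + (0)(12) = 8.26 m/s
Δx = v₀t + ½at² = 8.26·12 + 0.5·0·12² = 99.1 m

Phase 3 (accelerating): v₀ = 8.26 m/s, a = 2.6 m/s².
v² = v₀² + 2aΔx = 8.26² + 2·2.6·21 = 177 → v = 13.3 m/s
t = (v − v₀)/a = (13.3 − 8.26)/2.6 = 1.95 s

Phase 4 (decelerating): v₀ = 13.3 m/s, a = -4.3 m/s².
v = v₀ + at → t = (0 − 13.3) / -4.3 = 3.10 s
v² = v₀² + 2aΔx → Δx = (0² − 13.3²)/(2·-4.3) = 20.6 m
Total distance = 5.00 + 99.1 + 21.0 + 20.6 = 146 m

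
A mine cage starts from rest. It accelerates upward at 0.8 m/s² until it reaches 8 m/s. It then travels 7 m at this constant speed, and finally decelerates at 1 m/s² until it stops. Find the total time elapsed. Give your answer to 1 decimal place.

18.9 s

Phase 1 (accelerating): v₀ = 0 m/s, a = 0.8 m/s².
v = v₀ + at → t = (8 − 0) / 0.8 = 10.0 s
v² = v₀² + 2aΔx → Δx = (8² − 0²)/(2·0.8) = 40.0 m

Phase 2 (constant speed): v₀ = 8.00 m/s, a = 0 m/s².
Constant speed: t = d/v = 7/8.00 = 0.875 s

Phase 3 (decelerating): v₀ = 8.00 m/s, a = -1 m/s².
v = v₀ + at → t = (0 − 8.00) / -1 = 8.00 s
v² = v₀² + 2aΔx → Δx = (0² − 8.00²)/(2·-1) = 32.0 m
Total time = 10.0 + 0.875 + 8.00 = 18.9 s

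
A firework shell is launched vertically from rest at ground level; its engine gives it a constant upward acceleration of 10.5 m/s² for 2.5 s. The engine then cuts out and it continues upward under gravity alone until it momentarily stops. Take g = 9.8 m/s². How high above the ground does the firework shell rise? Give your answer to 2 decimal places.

Phase 1 (powered ascent): v₀ = 0 m/s, a = 10.5 m/s².
v = v₀ + at = 0 + (10.5)(2.5) = 26.2 m/s
Δx = v₀t + ½at² = 0·2.5 + 0.5·10.5·2.5² = 32.8 m

Phase 2 (coasting upward): v₀ = 26.2 m/s, a = -9.8 m/s².
v = v₀ + at → t = (0 − 26.2) / -9.8 = 2.68 s
v² = v₀² + 2aΔx → Δx = (0² − 26.2²)/(2·-9.8) = 35.2 m
Maximum height = 32.8 + 35.2 = 68.0 m

67.97 m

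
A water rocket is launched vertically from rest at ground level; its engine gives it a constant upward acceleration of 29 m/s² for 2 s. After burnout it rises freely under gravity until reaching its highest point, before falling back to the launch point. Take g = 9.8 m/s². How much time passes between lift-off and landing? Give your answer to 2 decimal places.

Phase 1 (powered ascent): v₀ = 0 m/s, a = 29 m/s².
v = v₀ + at = 0 + (29)(2) = 58.0 m/s
Δx = v₀t + ½at² = 0·2 + 0.5·29·2² = 58.0 m

Phase 2 (coasting upward): v₀ = 58.0 m/s, a = -9.8 m/s².
v = v₀ + at → t = (0 − 58.0) / -9.8 = 5.92 s
v² = v₀² + 2aΔx → Δx = (0² − 58.0²)/(2·-9.8) = 172 m

Phase 3 (free fall): v₀ = 0 m/s, a = -9.8 m/s².
Falls 230 m from rest: t = √(2·230/9.8) = 6.85 s; v = g·t = 67.1 m/s.
Total time = 2.00 + 5.92 + 6.85 = 14.8 s

14.76 s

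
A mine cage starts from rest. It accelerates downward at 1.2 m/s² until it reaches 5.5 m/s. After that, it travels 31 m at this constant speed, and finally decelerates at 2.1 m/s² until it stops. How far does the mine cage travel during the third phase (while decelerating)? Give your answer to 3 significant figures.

7.20 m

Phase 1 (accelerating): v₀ = 0 m/s, a = 1.2 m/s².
v = v₀ + at → t = (5.5 − 0) / 1.2 = 4.58 s
v² = v₀² + 2aΔx → Δx = (5.5² − 0²)/(2·1.2) = 12.6 m

Phase 2 (constant speed): v₀ = 5.50 m/s, a = 0 m/s².
Constant speed: t = d/v = 31/5.50 = 5.64 s

Phase 3 (decelerating): v₀ = 5.50 m/s, a = -2.1 m/s².
v = v₀ + at → t = (0 − 5.50) / -2.1 = 2.62 s
v² = v₀² + 2aΔx → Δx = (0² − 5.50²)/(2·-2.1) = 7.20 m
Distance in phase 3 = 7.20 m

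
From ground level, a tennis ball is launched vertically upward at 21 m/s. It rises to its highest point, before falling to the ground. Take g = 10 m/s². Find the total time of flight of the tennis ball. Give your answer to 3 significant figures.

4.20 s

Phase 1 (rising): v₀ = 21.0 m/s, a = -10 m/s².
v = v₀ + at → t = (0 − 21.0) / -10 = 2.10 s
v² = v₀² + 2aΔx → Δx = (0² − 21.0²)/(2·-10) = 22.1 m

Phase 2 (falling): v₀ = 0 m/s, a = -10 m/s².
Falls 22.1 m from rest: t = √(2·22.1/10) = 2.10 s; v = g·t = 21.0 m/s.
Total time = 2.10 + 2.10 = 4.20 s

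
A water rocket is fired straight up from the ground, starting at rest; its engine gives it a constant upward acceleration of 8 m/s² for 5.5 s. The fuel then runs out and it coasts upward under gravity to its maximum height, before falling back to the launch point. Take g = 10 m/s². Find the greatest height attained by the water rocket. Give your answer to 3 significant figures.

Phase 1 (powered ascent): v₀ = 0 m/s, a = 8 m/s².
v = v₀ + at = 0 + (8)(5.5) = 44.0 m/s
Δx = v₀t + ½at² = 0·5.5 + 0.5·8·5.5² = 121 m

Phase 2 (coasting upward): v₀ = 44.0 m/s, a = -10 m/s².
v = v₀ + at → t = (0 − 44.0) / -10 = 4.40 s
v² = v₀² + 2aΔx → Δx = (0² − 44.0²)/(2·-10) = 96.8 m
Maximum height = 121 + 96.8 = 218 m

218 m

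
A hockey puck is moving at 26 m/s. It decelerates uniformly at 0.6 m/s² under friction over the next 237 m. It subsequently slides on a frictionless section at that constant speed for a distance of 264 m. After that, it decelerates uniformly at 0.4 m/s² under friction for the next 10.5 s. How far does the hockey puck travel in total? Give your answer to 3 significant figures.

687 m

Phase 1 (decelerating): v₀ = 26.0 m/s, a = -0.6 m/s².
v² = v₀² + 2aΔx = 26.0² + 2·-0.6·237 = 392 → v = 19.8 m/s
t = (v − v₀)/a = (19.8 − 26.0)/-0.6 = 10.4 s

Phase 2 (constant speed): v₀ = 19.8 m/s, a = 0 m/s².
Constant speed: t = d/v = 264/19.8 = 13.3 s

Phase 3 (decelerating): v₀ = 19.8 m/s, a = -0.4 m/s².
v = v₀ + at = 19.8 + (-0.4)(10.5) = 15.6 m/s
Δx = v₀t + ½at² = 19.8·10.5 + 0.5·-0.4·10.5² = 186 m
Total distance = 237 + 264 + 186 = 687 m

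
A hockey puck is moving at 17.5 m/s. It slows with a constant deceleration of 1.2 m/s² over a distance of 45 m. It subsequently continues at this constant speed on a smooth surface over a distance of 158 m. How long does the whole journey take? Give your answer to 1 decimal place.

Phase 1 (decelerating): v₀ = 17.5 m/s, a = -1.2 m/s².
v² = v₀² + 2aΔx = 17.5² + 2·-1.2·45 = 198 → v = 14.1 m/s
t = (v − v₀)/a = (14.1 − 17.5)/-1.2 = 2.85 s

Phase 2 (constant speed): v₀ = 14.1 m/s, a = 0 m/s².
Constant speed: t = d/v = 158/14.1 = 11.2 s
Total time = 2.85 + 11.2 = 14.1 s

14.1 s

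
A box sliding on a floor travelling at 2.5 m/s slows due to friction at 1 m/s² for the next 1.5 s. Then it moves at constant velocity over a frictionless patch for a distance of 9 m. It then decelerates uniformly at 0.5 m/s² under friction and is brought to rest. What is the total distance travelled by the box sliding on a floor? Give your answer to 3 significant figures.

12.6 m

Phase 1 (decelerating): v₀ = 2.50 m/s, a = -1 m/s².
v = v₀ + at = 2.50 + (-1)(1.5) = 1.00 m/s
Δx = v₀t + ½at² = 2.50·1.5 + 0.5·-1·1.5² = 2.62 m

Phase 2 (constant speed): v₀ = 1.00 m/s, a = 0 m/s².
Constant speed: t = d/v = 9/1.00 = 9.00 s

Phase 3 (decelerating): v₀ = 1.00 m/s, a = -0.5 m/s².
v = v₀ + at → t = (0 − 1.00) / -0.5 = 2.00 s
v² = v₀² + 2aΔx → Δx = (0² − 1.00²)/(2·-0.5) = 1.00 m
Total distance = 2.62 + 9.00 + 1.00 = 12.6 m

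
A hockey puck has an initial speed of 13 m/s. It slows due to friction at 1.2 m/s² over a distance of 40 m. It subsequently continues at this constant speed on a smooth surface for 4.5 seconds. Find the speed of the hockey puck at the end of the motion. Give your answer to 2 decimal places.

8.54 m/s

Phase 1 (decelerating): v₀ = 13.0 m/s, a = -1.2 m/s².
v² = v₀² + 2aΔx = 13.0² + 2·-1.2·40 = 73.0 → v = 8.54 m/s
t = (v − v₀)/a = (8.54 − 13.0)/-1.2 = 3.71 s

Phase 2 (constant speed): v₀ = 8.54 m/s, a = 0 m/s².
v = v₀ + at = 8.54 + (0)(4.5) = 8.54 m/s
Δx = v₀t + ½at² = 8.54·4.5 + 0.5·0·4.5² = 38.4 m
Final speed = 8.54 m/s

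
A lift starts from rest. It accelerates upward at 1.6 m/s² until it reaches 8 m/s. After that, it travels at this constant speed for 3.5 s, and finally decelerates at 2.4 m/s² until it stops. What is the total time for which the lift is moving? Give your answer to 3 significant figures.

11.8 s

Phase 1 (accelerating): v₀ = 0 m/s, a = 1.6 m/s².
v = v₀ + at → t = (8 − 0) / 1.6 = 5.00 s
v² = v₀² + 2aΔx → Δx = (8² − 0²)/(2·1.6) = 20.0 m

Phase 2 (constant speed): v₀ = 8.00 m/s, a = 0 m/s².
v = v₀ + at = 8.00 + (0)(3.5) = 8.00 m/s
Δx = v₀t + ½at² = 8.00·3.5 + 0.5·0·3.5² = 28.0 m

Phase 3 (decelerating): v₀ = 8.00 m/s, a = -2.4 m/s².
v = v₀ + at → t = (0 − 8.00) / -2.4 = 3.33 s
v² = v₀² + 2aΔx → Δx = (0² − 8.00²)/(2·-2.4) = 13.3 m
Total time = 5.00 + 3.50 + 3.33 = 11.8 s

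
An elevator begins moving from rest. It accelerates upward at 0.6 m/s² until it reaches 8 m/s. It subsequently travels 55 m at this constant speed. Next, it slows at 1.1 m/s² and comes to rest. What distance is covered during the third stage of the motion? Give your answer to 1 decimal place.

Phase 1 (accelerating): v₀ = 0 m/s, a = 0.6 m/s².
v = v₀ + at → t = (8 − 0) / 0.6 = 13.3 s
v² = v₀² + 2aΔx → Δx = (8² − 0²)/(2·0.6) = 53.3 m

Phase 2 (constant speed): v₀ = 8.00 m/s, a = 0 m/s².
Constant speed: t = d/v = 55/8.00 = 6.88 s

Phase 3 (decelerating): v₀ = 8.00 m/s, a = -1.1 m/s².
v = v₀ + at → t = (0 − 8.00) / -1.1 = 7.27 s
v² = v₀² + 2aΔx → Δx = (0² − 8.00²)/(2·-1.1) = 29.1 m
Distance in phase 3 = 29.1 m

29.1 m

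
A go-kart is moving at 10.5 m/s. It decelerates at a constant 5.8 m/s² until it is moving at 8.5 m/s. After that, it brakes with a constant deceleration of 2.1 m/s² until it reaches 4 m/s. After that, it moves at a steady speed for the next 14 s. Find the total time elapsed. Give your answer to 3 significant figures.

16.5 s

Phase 1 (decelerating): v₀ = 10.5 m/s, a = -5.8 m/s².
v = v₀ + at → t = (8.5 − 10.5) / -5.8 = 0.345 s
v² = v₀² + 2aΔx → Δx = (8.5² − 10.5²)/(2·-5.8) = 3.28 m

Phase 2 (decelerating): v₀ = 8.50 m/s, a = -2.1 m/s².
v = v₀ + at → t = (4 − 8.50) / -2.1 = 2.14 s
v² = v₀² + 2aΔx → Δx = (4² − 8.50²)/(2·-2.1) = 13.4 m

Phase 3 (constant speed): v₀ = 4.00 m/s, a = 0 m/s².
v = v₀ + at = 4.00 + (0)(14) = 4.00 m/s
Δx = v₀t + ½at² = 4.00·14 + 0.5·0·14² = 56.0 m
Total time = 0.345 + 2.14 + 14.0 = 16.5 s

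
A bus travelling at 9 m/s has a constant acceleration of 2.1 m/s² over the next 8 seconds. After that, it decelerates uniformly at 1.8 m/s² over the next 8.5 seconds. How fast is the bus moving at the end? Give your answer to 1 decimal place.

Phase 1 (accelerating): v₀ = 9.00 m/s, a = 2.1 m/s².
v = v₀ + at = 9.00 + (2.1)(8) = 25.8 m/s
Δx = v₀t + ½at² = 9.00·8 + 0.5·2.1·8² = 139 m

Phase 2 (decelerating): v₀ = 25.8 m/s, a = -1.8 m/s².
v = v₀ + at = 25.8 + (-1.8)(8.5) = 10.5 m/s
Δx = v₀t + ½at² = 25.8·8.5 + 0.5·-1.8·8.5² = 154 m
Final speed = 10.5 m/s

10.5 m/s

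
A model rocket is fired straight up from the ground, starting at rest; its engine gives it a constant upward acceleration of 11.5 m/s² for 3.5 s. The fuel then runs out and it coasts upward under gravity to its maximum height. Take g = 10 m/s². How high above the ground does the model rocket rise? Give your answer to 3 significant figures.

Phase 1 (powered ascent): v₀ = 0 m/s, a = 11.5 m/s².
v = v₀ + at = 0 + (11.5)(3.5) = 40.2 m/s
Δx = v₀t + ½at² = 0·3.5 + 0.5·11.5·3.5² = 70.4 m

Phase 2 (coasting upward): v₀ = 40.2 m/s, a = -10 m/s².
v = v₀ + at → t = (0 − 40.2) / -10 = 4.03 s
v² = v₀² + 2aΔx → Δx = (0² − 40.2²)/(2·-10) = 81.0 m
Maximum height = 70.4 + 81.0 = 151 m

151 m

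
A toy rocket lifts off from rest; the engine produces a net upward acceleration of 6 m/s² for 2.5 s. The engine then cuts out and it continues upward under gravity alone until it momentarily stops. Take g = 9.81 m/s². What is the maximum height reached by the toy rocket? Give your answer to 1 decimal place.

Phase 1 (powered ascent): v₀ = 0 m/s, a = 6 m/s².
v = v₀ + at = 0 + (6)(2.5) = 15.0 m/s
Δx = v₀t + ½at² = 0·2.5 + 0.5·6·2.5² = 18.8 m

Phase 2 (coasting upward): v₀ = 15.0 m/s, a = -9.81 m/s².
v = v₀ + at → t = (0 − 15.0) / -9.81 = 1.53 s
v² = v₀² + 2aΔx → Δx = (0² − 15.0²)/(2·-9.81) = 11.5 m
Maximum height = 18.8 + 11.5 = 30.2 m

30.2 m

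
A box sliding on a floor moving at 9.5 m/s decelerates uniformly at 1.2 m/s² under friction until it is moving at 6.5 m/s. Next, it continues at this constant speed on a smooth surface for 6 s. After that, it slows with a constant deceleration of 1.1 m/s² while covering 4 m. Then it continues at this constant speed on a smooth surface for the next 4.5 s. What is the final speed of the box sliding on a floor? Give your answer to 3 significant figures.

Phase 1 (decelerating): v₀ = 9.50 m/s, a = -1.2 m/s².
v = v₀ + at → t = (6.5 − 9.50) / -1.2 = 2.50 s
v² = v₀² + 2aΔx → Δx = (6.5² − 9.50²)/(2·-1.2) = 20.0 m

Phase 2 (constant speed): v₀ = 6.50 m/s, a = 0 m/s².
v = v₀ + at = 6.50 + (0)(6) = 6.50 m/s
Δx = v₀t + ½at² = 6.50·6 + 0.5·0·6² = 39.0 m

Phase 3 (decelerating): v₀ = 6.50 m/s, a = -1.1 m/s².
v² = v₀² + 2aΔx = 6.50² + 2·-1.1·4 = 33.5 → v = 5.78 m/s
t = (v − v₀)/a = (5.78 − 6.50)/-1.1 = 0.651 s

Phase 4 (constant speed): v₀ = 5.78 m/s, a = 0 m/s².
v = v₀ + at = 5.78 + (0)(4.5) = 5.78 m/s
Δx = v₀t + ½at² = 5.78·4.5 + 0.5·0·4.5² = 26.0 m
Final speed = 5.78 m/s

5.78 m/s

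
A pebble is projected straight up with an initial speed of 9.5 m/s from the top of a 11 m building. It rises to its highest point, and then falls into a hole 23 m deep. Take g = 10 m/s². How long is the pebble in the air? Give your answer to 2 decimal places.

Phase 1 (rising): v₀ = 9.50 m/s, a = -10 m/s².
v = v₀ + at → t = (0 − 9.50) / -10 = 0.950 s
v² = v₀² + 2aΔx → Δx = (0² − 9.50²)/(2·-10) = 4.51 m

Phase 2 (falling): v₀ = 0 m/s, a = -10 m/s².
Falls 38.5 m from rest: t = √(2·38.5/10) = 2.78 s; v = g·t = 27.8 m/s.
Total time = 0.950 + 2.78 = 3.73 s

3.73 s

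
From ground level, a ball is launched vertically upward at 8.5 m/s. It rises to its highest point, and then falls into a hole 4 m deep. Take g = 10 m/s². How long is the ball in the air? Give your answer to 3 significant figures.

2.08 s

Phase 1 (rising): v₀ = 8.50 m/s, a = -10 m/s².
v = v₀ + at → t = (0 − 8.50) / -10 = 0.850 s
v² = v₀² + 2aΔx → Δx = (0² − 8.50²)/(2·-10) = 3.61 m

Phase 2 (falling): v₀ = 0 m/s, a = -10 m/s².
Falls 7.61 m from rest: t = √(2·7.61/10) = 1.23 s; v = g·t = 12.3 m/s.
Total time = 0.850 + 1.23 = 2.08 s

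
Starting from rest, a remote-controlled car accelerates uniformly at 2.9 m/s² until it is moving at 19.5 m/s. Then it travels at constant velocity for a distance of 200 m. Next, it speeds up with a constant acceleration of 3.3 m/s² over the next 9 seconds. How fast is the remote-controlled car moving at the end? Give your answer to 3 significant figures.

Phase 1 (accelerating): v₀ = 0 m/s, a = 2.9 m/s².
v = v₀ + at → t = (19.5 − 0) / 2.9 = 6.72 s
v² = v₀² + 2aΔx → Δx = (19.5² − 0²)/(2·2.9) = 65.6 m

Phase 2 (constant speed): v₀ = 19.5 m/s, a = 0 m/s².
Constant speed: t = d/v = 200/19.5 = 10.3 s

Phase 3 (accelerating): v₀ = 19.5 m/s, a = 3.3 m/s².
v = v₀ + at = 19.5 + (3.3)(9) = 49.2 m/s
Δx = v₀t + ½at² = 19.5·9 + 0.5·3.3·9² = 309 m
Final speed = 49.2 m/s

49.2 m/s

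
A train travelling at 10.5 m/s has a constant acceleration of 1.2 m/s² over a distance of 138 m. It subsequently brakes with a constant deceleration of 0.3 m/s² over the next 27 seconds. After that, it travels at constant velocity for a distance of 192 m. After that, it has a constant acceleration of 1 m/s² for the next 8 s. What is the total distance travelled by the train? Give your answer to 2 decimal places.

Phase 1 (accelerating): v₀ = 10.5 m/s, a = 1.2 m/s².
v² = v₀² + 2aΔx = 10.5² + 2·1.2·138 = 441 → v = 21.0 m/s
t = (v − v₀)/a = (21.0 − 10.5)/1.2 = 8.76 s

Phase 2 (decelerating): v₀ = 21.0 m/s, a = -0.3 m/s².
v = v₀ + at = 21.0 + (-0.3)(27) = 12.9 m/s
Δx = v₀t + ½at² = 21.0·27 + 0.5·-0.3·27² = 458 m

Phase 3 (constant speed): v₀ = 12.9 m/s, a = 0 m/s².
Constant speed: t = d/v = 192/12.9 = 14.9 s

Phase 4 (accelerating): v₀ = 12.9 m/s, a = 1 m/s².
v = v₀ + at = 12.9 + (1)(8) = 20.9 m/s
Δx = v₀t + ½at² = 12.9·8 + 0.5·1·8² = 135 m
Total distance = 138 + 458 + 192 + 135 = 923 m

923.22 m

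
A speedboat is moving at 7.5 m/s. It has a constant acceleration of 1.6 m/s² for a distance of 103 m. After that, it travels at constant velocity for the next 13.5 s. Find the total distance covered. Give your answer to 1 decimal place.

368.2 m

Phase 1 (accelerating): v₀ = 7.50 m/s, a = 1.6 m/s².
v² = v₀² + 2aΔx = 7.50² + 2·1.6·103 = 386 → v = 19.6 m/s
t = (v − v₀)/a = (19.6 − 7.50)/1.6 = 7.59 s

Phase 2 (constant speed): v₀ = 19.6 m/s, a = 0 m/s².
v = v₀ + at = 19.6 + (0)(13.5) = 19.6 m/s
Δx = v₀t + ½at² = 19.6·13.5 + 0.5·0·13.5² = 265 m
Total distance = 103 + 265 = 368 m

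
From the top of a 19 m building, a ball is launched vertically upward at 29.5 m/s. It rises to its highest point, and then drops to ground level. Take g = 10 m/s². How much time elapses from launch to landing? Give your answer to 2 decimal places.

6.49 s

Phase 1 (rising): v₀ = 29.5 m/s, a = -10 m/s².
v = v₀ + at → t = (0 − 29.5) / -10 = 2.95 s
v² = v₀² + 2aΔx → Δx = (0² − 29.5²)/(2·-10) = 43.5 m

Phase 2 (falling): v₀ = 0 m/s, a = -10 m/s².
Falls 62.5 m from rest: t = √(2·62.5/10) = 3.54 s; v = g·t = 35.4 m/s.
Total time = 2.95 + 3.54 = 6.49 s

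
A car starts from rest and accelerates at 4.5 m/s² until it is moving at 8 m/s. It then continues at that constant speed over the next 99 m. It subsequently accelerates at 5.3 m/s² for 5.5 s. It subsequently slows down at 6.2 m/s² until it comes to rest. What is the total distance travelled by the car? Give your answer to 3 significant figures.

Phase 1 (accelerating): v₀ = 0 m/s, a = 4.5 m/s².
v = v₀ + at → t = (8 − 0) / 4.5 = 1.78 s
v² = v₀² + 2aΔx → Δx = (8² − 0²)/(2·4.5) = 7.11 m

Phase 2 (constant speed): v₀ = 8.00 m/s, a = 0 m/s².
Constant speed: t = d/v = 99/8.00 = 12.4 s

Phase 3 (accelerating): v₀ = 8.00 m/s, a = 5.3 m/s².
v = v₀ + at = 8.00 + (5.3)(5.5) = 37.1 m/s
Δx = v₀t + ½at² = 8.00·5.5 + 0.5·5.3·5.5² = 124 m

Phase 4 (decelerating): v₀ = 37.1 m/s, a = -6.2 m/s².
v = v₀ + at → t = (0 − 37.1) / -6.2 = 5.99 s
v² = v₀² + 2aΔx → Δx = (0² − 37.1²)/(2·-6.2) = 111 m
Total distance = 7.11 + 99.0 + 124 + 111 = 342 m

342 m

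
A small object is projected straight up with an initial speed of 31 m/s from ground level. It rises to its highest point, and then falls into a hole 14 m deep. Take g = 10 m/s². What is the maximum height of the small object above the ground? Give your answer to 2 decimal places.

48.05 m

Phase 1 (rising): v₀ = 31.0 m/s, a = -10 m/s².
v = v₀ + at → t = (0 − 31.0) / -10 = 3.10 s
v² = v₀² + 2aΔx → Δx = (0² − 31.0²)/(2·-10) = 48.0 m
Maximum height = 48.0 m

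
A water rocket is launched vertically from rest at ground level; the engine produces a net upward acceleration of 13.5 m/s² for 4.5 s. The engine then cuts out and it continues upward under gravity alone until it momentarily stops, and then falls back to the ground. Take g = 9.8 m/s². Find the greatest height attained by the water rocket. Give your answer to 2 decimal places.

Phase 1 (powered ascent): v₀ = 0 m/s, a = 13.5 m/s².
v = v₀ + at = 0 + (13.5)(4.5) = 60.8 m/s
Δx = v₀t + ½at² = 0·4.5 + 0.5·13.5·4.5² = 137 m

Phase 2 (coasting upward): v₀ = 60.8 m/s, a = -9.8 m/s².
v = v₀ + at → t = (0 − 60.8) / -9.8 = 6.20 s
v² = v₀² + 2aΔx → Δx = (0² − 60.8²)/(2·-9.8) = 188 m
Maximum height = 137 + 188 = 325 m

324.98 m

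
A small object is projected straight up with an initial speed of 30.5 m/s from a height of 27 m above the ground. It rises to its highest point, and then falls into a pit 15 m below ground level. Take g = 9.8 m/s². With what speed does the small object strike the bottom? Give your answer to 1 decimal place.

41.9 m/s

Phase 1 (rising): v₀ = 30.5 m/s, a = -9.8 m/s².
v = v₀ + at → t = (0 − 30.5) / -9.8 = 3.11 s
v² = v₀² + 2aΔx → Δx = (0² − 30.5²)/(2·-9.8) = 47.5 m

Phase 2 (falling): v₀ = 0 m/s, a = -9.8 m/s².
Falls 89.5 m from rest: t = √(2·89.5/9.8) = 4.27 s; v = g·t = 41.9 m/s.
Final speed = 41.9 m/s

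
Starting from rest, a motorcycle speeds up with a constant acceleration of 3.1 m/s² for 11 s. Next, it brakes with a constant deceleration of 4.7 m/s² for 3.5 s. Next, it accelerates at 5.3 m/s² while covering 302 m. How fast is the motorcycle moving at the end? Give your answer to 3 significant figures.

Phase 1 (accelerating): v₀ = 0 m/s, a = 3.1 m/s².
v = v₀ + at = 0 + (3.1)(11) = 34.1 m/s
Δx = v₀t + ½at² = 0·11 + 0.5·3.1·11² = 188 m

Phase 2 (decelerating): v₀ = 34.1 m/s, a = -4.7 m/s².
v = v₀ + at = 34.1 + (-4.7)(3.5) = 17.7 m/s
Δx = v₀t + ½at² = 34.1·3.5 + 0.5·-4.7·3.5² = 90.6 m

Phase 3 (accelerating): v₀ = 17.7 m/s, a = 5.3 m/s².
v² = v₀² + 2aΔx = 17.7² + 2·5.3·302 = 3510 → v = 59.3 m/s
t = (v − v₀)/a = (59.3 − 17.7)/5.3 = 7.85 s
Final speed = 59.3 m/s

59.3 m/s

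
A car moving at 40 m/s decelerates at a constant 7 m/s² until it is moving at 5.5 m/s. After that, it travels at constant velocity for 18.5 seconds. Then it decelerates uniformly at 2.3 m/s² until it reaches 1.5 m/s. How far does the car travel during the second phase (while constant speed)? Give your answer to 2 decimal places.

Phase 1 (decelerating): v₀ = 40.0 m/s, a = -7 m/s².
v = v₀ + at → t = (5.5 − 40.0) / -7 = 4.93 s
v² = v₀² + 2aΔx → Δx = (5.5² − 40.0²)/(2·-7) = 112 m

Phase 2 (constant speed): v₀ = 5.50 m/s, a = 0 m/s².
v = v₀ + at = 5.50 + (0)(18.5) = 5.50 m/s
Δx = v₀t + ½at² = 5.50·18.5 + 0.5·0·18.5² = 102 m
Distance in phase 2 = 102 m

101.75 m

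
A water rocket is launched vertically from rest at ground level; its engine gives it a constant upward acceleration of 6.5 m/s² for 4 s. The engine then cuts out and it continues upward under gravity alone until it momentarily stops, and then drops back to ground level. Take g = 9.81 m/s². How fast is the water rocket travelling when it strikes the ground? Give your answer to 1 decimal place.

Phase 1 (powered ascent): v₀ = 0 m/s, a = 6.5 m/s².
v = v₀ + at = 0 + (6.5)(4) = 26.0 m/s
Δx = v₀t + ½at² = 0·4 + 0.5·6.5·4² = 52.0 m

Phase 2 (coasting upward): v₀ = 26.0 m/s, a = -9.81 m/s².
v = v₀ + at → t = (0 − 26.0) / -9.81 = 2.65 s
v² = v₀² + 2aΔx → Δx = (0² − 26.0²)/(2·-9.81) = 34.5 m

Phase 3 (free fall): v₀ = 0 m/s, a = -9.81 m/s².
Falls 86.5 m from rest: t = √(2·86.5/9.81) = 4.20 s; v = g·t = 41.2 m/s.
Impact speed = 41.2 m/s

41.2 m/s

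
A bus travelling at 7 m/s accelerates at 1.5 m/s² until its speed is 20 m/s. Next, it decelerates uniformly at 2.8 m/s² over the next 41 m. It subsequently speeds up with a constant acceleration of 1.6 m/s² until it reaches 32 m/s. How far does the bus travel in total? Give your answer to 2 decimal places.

424.75 m

Phase 1 (accelerating): v₀ = 7.00 m/s, a = 1.5 m/s².
v = v₀ + at → t = (20 − 7.00) / 1.5 = 8.67 s
v² = v₀² + 2aΔx → Δx = (20² − 7.00²)/(2·1.5) = 117 m

Phase 2 (decelerating): v₀ = 20.0 m/s, a = -2.8 m/s².
v² = v₀² + 2aΔx = 20.0² + 2·-2.8·41 = 170 → v = 13.1 m/s
t = (v − v₀)/a = (13.1 − 20.0)/-2.8 = 2.48 s

Phase 3 (accelerating): v₀ = 13.1 m/s, a = 1.6 m/s².
v = v₀ + at → t = (32 − 13.1) / 1.6 = 11.8 s
v² = v₀² + 2aΔx → Δx = (32² − 13.1²)/(2·1.6) = 267 m
Total distance = 117 + 41.0 + 267 = 425 m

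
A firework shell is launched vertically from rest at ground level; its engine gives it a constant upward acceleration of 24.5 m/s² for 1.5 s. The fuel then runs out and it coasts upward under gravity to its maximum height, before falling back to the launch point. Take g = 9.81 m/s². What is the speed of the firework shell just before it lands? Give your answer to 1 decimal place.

Phase 1 (powered ascent): v₀ = 0 m/s, a = 24.5 m/s².
v = v₀ + at = 0 + (24.5)(1.5) = 36.8 m/s
Δx = v₀t + ½at² = 0·1.5 + 0.5·24.5·1.5² = 27.6 m

Phase 2 (coasting upward): v₀ = 36.8 m/s, a = -9.81 m/s².
v = v₀ + at → t = (0 − 36.8) / -9.81 = 3.75 s
v² = v₀² + 2aΔx → Δx = (0² − 36.8²)/(2·-9.81) = 68.8 m

Phase 3 (free fall): v₀ = 0 m/s, a = -9.81 m/s².
Falls 96.4 m from rest: t = √(2·96.4/9.81) = 4.43 s; v = g·t = 43.5 m/s.
Impact speed = 43.5 m/s

43.5 m/s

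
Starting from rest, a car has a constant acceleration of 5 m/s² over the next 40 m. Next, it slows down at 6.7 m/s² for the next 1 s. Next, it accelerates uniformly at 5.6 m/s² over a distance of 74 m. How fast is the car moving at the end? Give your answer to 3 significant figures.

31.7 m/s

Phase 1 (accelerating): v₀ = 0 m/s, a = 5 m/s².
v² = v₀² + 2aΔx = 0² + 2·5·40 = 400 → v = 20.0 m/s
t = (v − v₀)/a = (20.0 − 0)/5 = 4.00 s

Phase 2 (decelerating): v₀ = 20.0 m/s, a = -6.7 m/s².
v = v₀ + at = 20.0 + (-6.7)(1) = 13.3 m/s
Δx = v₀t + ½at² = 20.0·1 + 0.5·-6.7·1² = 16.6 m

Phase 3 (accelerating): v₀ = 13.3 m/s, a = 5.6 m/s².
v² = v₀² + 2aΔx = 13.3² + 2·5.6·74 = 1010 → v = 31.7 m/s
t = (v − v₀)/a = (31.7 − 13.3)/5.6 = 3.29 s
Final speed = 31.7 m/s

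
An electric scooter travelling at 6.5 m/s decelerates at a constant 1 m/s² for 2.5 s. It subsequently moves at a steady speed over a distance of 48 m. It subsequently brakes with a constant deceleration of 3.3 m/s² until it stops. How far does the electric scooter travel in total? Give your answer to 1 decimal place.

Phase 1 (decelerating): v₀ = 6.50 m/s, a = -1 m/s².
v = v₀ + at = 6.50 + (-1)(2.5) = 4.00 m/s
Δx = v₀t + ½at² = 6.50·2.5 + 0.5·-1·2.5² = 13.1 m

Phase 2 (constant speed): v₀ = 4.00 m/s, a = 0 m/s².
Constant speed: t = d/v = 48/4.00 = 12.0 s

Phase 3 (decelerating): v₀ = 4.00 m/s, a = -3.3 m/s².
v = v₀ + at → t = (0 − 4.00) / -3.3 = 1.21 s
v² = v₀² + 2aΔx → Δx = (0² − 4.00²)/(2·-3.3) = 2.42 m
Total distance = 13.1 + 48.0 + 2.42 = 63.5 m

63.5 m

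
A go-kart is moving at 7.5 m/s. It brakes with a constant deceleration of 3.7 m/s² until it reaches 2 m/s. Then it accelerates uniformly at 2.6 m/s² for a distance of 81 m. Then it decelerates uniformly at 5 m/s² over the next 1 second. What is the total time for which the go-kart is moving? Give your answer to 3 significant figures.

Phase 1 (decelerating): v₀ = 7.50 m/s, a = -3.7 m/s².
v = v₀ + at → t = (2 − 7.50) / -3.7 = 1.49 s
v² = v₀² + 2aΔx → Δx = (2² − 7.50²)/(2·-3.7) = 7.06 m

Phase 2 (accelerating): v₀ = 2.00 m/s, a = 2.6 m/s².
v² = v₀² + 2aΔx = 2.00² + 2·2.6·81 = 425 → v = 20.6 m/s
t = (v − v₀)/a = (20.6 − 2.00)/2.6 = 7.16 s

Phase 3 (decelerating): v₀ = 20.6 m/s, a = -5 m/s².
v = v₀ + at = 20.6 + (-5)(1) = 15.6 m/s
Δx = v₀t + ½at² = 20.6·1 + 0.5·-5·1² = 18.1 m
Total time = 1.49 + 7.16 + 1.00 = 9.65 s

9.65 s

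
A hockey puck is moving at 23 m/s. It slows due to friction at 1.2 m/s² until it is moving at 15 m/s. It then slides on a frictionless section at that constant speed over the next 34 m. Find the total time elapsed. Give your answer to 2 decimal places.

8.93 s

Phase 1 (decelerating): v₀ = 23.0 m/s, a = -1.2 m/s².
v = v₀ + at → t = (15 − 23.0) / -1.2 = 6.67 s
v² = v₀² + 2aΔx → Δx = (15² − 23.0²)/(2·-1.2) = 127 m

Phase 2 (constant speed): v₀ = 15.0 m/s, a = 0 m/s².
Constant speed: t = d/v = 34/15.0 = 2.27 s
Total time = 6.67 + 2.27 = 8.93 s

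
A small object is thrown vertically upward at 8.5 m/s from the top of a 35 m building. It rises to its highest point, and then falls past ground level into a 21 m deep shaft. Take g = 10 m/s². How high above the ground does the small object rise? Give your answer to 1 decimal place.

Phase 1 (rising): v₀ = 8.50 m/s, a = -10 m/s².
v = v₀ + at → t = (0 − 8.50) / -10 = 0.850 s
v² = v₀² + 2aΔx → Δx = (0² − 8.50²)/(2·-10) = 3.61 m
Maximum height = 35 + 3.61 = 38.6 m

38.6 m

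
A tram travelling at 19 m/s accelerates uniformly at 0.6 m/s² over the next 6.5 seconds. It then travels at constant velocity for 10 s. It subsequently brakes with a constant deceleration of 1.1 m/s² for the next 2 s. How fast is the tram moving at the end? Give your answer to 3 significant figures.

20.7 m/s

Phase 1 (accelerating): v₀ = 19.0 m/s, a = 0.6 m/s².
v = v₀ + at = 19.0 + (0.6)(6.5) = 22.9 m/s
Δx = v₀t + ½at² = 19.0·6.5 + 0.5·0.6·6.5² = 136 m

Phase 2 (constant speed): v₀ = 22.9 m/s, a = 0 m/s².
v = v₀ + at = 22.9 + (0)(10) = 22.9 m/s
Δx = v₀t + ½at² = 22.9·10 + 0.5·0·10² = 229 m

Phase 3 (decelerating): v₀ = 22.9 m/s, a = -1.1 m/s².
v = v₀ + at = 22.9 + (-1.1)(2) = 20.7 m/s
Δx = v₀t + ½at² = 22.9·2 + 0.5·-1.1·2² = 43.6 m
Final speed = 20.7 m/s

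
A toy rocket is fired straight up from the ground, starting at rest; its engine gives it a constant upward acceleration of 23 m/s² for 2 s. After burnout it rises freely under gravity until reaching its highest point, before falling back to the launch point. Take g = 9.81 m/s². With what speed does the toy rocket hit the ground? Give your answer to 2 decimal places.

54.94 m/s

Phase 1 (powered ascent): v₀ = 0 m/s, a = 23 m/s².
v = v₀ + at = 0 + (23)(2) = 46.0 m/s
Δx = v₀t + ½at² = 0·2 + 0.5·23·2² = 46.0 m

Phase 2 (coasting upward): v₀ = 46.0 m/s, a = -9.81 m/s².
v = v₀ + at → t = (0 − 46.0) / -9.81 = 4.69 s
v² = v₀² + 2aΔx → Δx = (0² − 46.0²)/(2·-9.81) = 108 m

Phase 3 (free fall): v₀ = 0 m/s, a = -9.81 m/s².
Falls 154 m from rest: t = √(2·154/9.81) = 5.60 s; v = g·t = 54.9 m/s.
Impact speed = 54.9 m/s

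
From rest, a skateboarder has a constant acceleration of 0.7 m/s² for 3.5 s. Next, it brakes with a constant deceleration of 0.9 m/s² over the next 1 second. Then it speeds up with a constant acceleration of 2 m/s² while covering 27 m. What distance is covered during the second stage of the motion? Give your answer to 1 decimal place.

2.0 m

Phase 1 (accelerating): v₀ = 0 m/s, a = 0.7 m/s².
v = v₀ + at = 0 + (0.7)(3.5) = 2.45 m/s
Δx = v₀t + ½at² = 0·3.5 + 0.5·0.7·3.5² = 4.29 m

Phase 2 (decelerating): v₀ = 2.45 m/s, a = -0.9 m/s².
v = v₀ + at = 2.45 + (-0.9)(1) = 1.55 m/s
Δx = v₀t + ½at² = 2.45·1 + 0.5·-0.9·1² = 2.00 m
Distance in phase 2 = 2.00 m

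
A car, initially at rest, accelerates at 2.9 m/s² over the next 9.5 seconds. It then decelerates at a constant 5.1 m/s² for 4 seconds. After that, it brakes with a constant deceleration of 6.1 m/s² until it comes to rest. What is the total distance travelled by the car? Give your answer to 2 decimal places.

204.45 m

Phase 1 (accelerating): v₀ = 0 m/s, a = 2.9 m/s².
v = v₀ + at = 0 + (2.9)(9.5) = 27.6 m/s
Δx = v₀t + ½at² = 0·9.5 + 0.5·2.9·9.5² = 131 m

Phase 2 (decelerating): v₀ = 27.6 m/s, a = -5.1 m/s².
v = v₀ + at = 27.6 + (-5.1)(4) = 7.15 m/s
Δx = v₀t + ½at² = 27.6·4 + 0.5·-5.1·4² = 69.4 m

Phase 3 (decelerating): v₀ = 7.15 m/s, a = -6.1 m/s².
v = v₀ + at → t = (0 − 7.15) / -6.1 = 1.17 s
v² = v₀² + 2aΔx → Δx = (0² − 7.15²)/(2·-6.1) = 4.19 m
Total distance = 131 + 69.4 + 4.19 = 204 m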